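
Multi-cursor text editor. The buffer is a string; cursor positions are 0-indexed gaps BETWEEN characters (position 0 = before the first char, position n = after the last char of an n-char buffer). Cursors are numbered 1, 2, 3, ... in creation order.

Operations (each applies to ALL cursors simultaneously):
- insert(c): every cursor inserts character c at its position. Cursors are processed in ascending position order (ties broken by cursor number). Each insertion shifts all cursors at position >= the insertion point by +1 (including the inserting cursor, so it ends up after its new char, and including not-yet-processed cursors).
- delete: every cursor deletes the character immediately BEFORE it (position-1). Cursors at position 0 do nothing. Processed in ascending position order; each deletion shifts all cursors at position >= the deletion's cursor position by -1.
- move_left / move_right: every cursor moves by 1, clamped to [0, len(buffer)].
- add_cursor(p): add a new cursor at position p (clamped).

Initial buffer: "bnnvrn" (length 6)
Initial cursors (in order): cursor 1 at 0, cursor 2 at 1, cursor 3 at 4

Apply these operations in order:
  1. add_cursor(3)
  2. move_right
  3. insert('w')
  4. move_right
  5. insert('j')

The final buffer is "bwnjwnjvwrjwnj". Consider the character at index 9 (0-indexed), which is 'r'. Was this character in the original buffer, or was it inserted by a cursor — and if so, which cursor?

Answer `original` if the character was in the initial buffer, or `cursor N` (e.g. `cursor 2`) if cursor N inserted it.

Answer: original

Derivation:
After op 1 (add_cursor(3)): buffer="bnnvrn" (len 6), cursors c1@0 c2@1 c4@3 c3@4, authorship ......
After op 2 (move_right): buffer="bnnvrn" (len 6), cursors c1@1 c2@2 c4@4 c3@5, authorship ......
After op 3 (insert('w')): buffer="bwnwnvwrwn" (len 10), cursors c1@2 c2@4 c4@7 c3@9, authorship .1.2..4.3.
After op 4 (move_right): buffer="bwnwnvwrwn" (len 10), cursors c1@3 c2@5 c4@8 c3@10, authorship .1.2..4.3.
After op 5 (insert('j')): buffer="bwnjwnjvwrjwnj" (len 14), cursors c1@4 c2@7 c4@11 c3@14, authorship .1.12.2.4.43.3
Authorship (.=original, N=cursor N): . 1 . 1 2 . 2 . 4 . 4 3 . 3
Index 9: author = original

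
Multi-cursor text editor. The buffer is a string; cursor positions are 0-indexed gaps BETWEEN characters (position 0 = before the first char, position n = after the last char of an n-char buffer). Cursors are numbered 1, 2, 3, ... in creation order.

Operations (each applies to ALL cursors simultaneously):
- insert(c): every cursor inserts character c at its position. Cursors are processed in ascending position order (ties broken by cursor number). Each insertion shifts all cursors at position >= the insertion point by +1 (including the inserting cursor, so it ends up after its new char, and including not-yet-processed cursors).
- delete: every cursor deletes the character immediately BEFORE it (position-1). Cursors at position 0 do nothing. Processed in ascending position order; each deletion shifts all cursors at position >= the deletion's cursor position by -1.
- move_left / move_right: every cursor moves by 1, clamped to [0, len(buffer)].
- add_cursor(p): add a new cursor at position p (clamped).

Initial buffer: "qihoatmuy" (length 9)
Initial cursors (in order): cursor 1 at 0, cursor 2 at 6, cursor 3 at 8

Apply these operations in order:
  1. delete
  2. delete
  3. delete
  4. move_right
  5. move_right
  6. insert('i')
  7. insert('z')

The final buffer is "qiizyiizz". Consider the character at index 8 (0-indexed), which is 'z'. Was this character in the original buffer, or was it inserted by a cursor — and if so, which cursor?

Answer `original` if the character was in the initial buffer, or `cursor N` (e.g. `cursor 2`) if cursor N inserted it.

Answer: cursor 3

Derivation:
After op 1 (delete): buffer="qihoamy" (len 7), cursors c1@0 c2@5 c3@6, authorship .......
After op 2 (delete): buffer="qihoy" (len 5), cursors c1@0 c2@4 c3@4, authorship .....
After op 3 (delete): buffer="qiy" (len 3), cursors c1@0 c2@2 c3@2, authorship ...
After op 4 (move_right): buffer="qiy" (len 3), cursors c1@1 c2@3 c3@3, authorship ...
After op 5 (move_right): buffer="qiy" (len 3), cursors c1@2 c2@3 c3@3, authorship ...
After op 6 (insert('i')): buffer="qiiyii" (len 6), cursors c1@3 c2@6 c3@6, authorship ..1.23
After op 7 (insert('z')): buffer="qiizyiizz" (len 9), cursors c1@4 c2@9 c3@9, authorship ..11.2323
Authorship (.=original, N=cursor N): . . 1 1 . 2 3 2 3
Index 8: author = 3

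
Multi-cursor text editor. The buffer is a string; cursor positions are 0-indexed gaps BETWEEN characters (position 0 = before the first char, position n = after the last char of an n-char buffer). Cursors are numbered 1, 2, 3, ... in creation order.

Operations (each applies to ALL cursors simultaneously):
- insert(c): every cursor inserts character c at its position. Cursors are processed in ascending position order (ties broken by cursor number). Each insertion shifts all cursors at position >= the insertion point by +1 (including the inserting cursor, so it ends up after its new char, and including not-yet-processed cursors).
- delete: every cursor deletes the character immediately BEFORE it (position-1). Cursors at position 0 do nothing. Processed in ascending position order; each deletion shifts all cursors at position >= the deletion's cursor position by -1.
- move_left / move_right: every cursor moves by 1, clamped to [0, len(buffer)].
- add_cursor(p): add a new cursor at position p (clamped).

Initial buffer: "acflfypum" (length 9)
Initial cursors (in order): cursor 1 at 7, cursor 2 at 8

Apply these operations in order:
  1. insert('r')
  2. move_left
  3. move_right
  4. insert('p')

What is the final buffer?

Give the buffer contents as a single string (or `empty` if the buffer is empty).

After op 1 (insert('r')): buffer="acflfyprurm" (len 11), cursors c1@8 c2@10, authorship .......1.2.
After op 2 (move_left): buffer="acflfyprurm" (len 11), cursors c1@7 c2@9, authorship .......1.2.
After op 3 (move_right): buffer="acflfyprurm" (len 11), cursors c1@8 c2@10, authorship .......1.2.
After op 4 (insert('p')): buffer="acflfyprpurpm" (len 13), cursors c1@9 c2@12, authorship .......11.22.

Answer: acflfyprpurpm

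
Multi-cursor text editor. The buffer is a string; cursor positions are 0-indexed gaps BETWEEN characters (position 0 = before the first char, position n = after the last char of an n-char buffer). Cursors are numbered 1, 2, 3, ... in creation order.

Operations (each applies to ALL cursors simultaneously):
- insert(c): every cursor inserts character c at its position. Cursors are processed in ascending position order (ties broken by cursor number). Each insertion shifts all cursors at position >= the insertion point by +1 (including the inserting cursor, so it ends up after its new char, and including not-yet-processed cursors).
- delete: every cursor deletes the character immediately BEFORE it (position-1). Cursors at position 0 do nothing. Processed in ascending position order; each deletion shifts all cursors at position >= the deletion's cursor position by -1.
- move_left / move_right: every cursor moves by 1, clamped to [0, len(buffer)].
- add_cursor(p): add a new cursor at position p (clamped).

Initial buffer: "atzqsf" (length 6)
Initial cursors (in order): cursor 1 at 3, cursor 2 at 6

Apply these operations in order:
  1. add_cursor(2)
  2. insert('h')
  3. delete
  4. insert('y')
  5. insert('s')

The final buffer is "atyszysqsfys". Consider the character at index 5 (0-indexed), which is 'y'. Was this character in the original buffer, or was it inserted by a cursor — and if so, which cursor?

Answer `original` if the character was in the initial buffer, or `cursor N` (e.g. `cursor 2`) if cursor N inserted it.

Answer: cursor 1

Derivation:
After op 1 (add_cursor(2)): buffer="atzqsf" (len 6), cursors c3@2 c1@3 c2@6, authorship ......
After op 2 (insert('h')): buffer="athzhqsfh" (len 9), cursors c3@3 c1@5 c2@9, authorship ..3.1...2
After op 3 (delete): buffer="atzqsf" (len 6), cursors c3@2 c1@3 c2@6, authorship ......
After op 4 (insert('y')): buffer="atyzyqsfy" (len 9), cursors c3@3 c1@5 c2@9, authorship ..3.1...2
After op 5 (insert('s')): buffer="atyszysqsfys" (len 12), cursors c3@4 c1@7 c2@12, authorship ..33.11...22
Authorship (.=original, N=cursor N): . . 3 3 . 1 1 . . . 2 2
Index 5: author = 1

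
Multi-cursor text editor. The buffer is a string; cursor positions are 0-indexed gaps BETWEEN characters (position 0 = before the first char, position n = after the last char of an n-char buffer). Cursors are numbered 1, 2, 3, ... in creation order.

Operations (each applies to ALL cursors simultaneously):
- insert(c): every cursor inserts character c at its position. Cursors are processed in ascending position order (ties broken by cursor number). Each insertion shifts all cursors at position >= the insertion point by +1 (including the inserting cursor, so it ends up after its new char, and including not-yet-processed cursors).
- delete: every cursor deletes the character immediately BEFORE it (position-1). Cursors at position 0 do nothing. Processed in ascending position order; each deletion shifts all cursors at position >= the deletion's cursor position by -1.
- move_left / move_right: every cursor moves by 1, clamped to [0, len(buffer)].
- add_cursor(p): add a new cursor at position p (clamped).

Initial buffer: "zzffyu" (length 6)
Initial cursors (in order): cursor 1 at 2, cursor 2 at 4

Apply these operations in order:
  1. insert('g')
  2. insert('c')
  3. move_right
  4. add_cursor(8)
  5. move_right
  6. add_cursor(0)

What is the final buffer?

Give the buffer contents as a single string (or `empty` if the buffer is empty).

Answer: zzgcffgcyu

Derivation:
After op 1 (insert('g')): buffer="zzgffgyu" (len 8), cursors c1@3 c2@6, authorship ..1..2..
After op 2 (insert('c')): buffer="zzgcffgcyu" (len 10), cursors c1@4 c2@8, authorship ..11..22..
After op 3 (move_right): buffer="zzgcffgcyu" (len 10), cursors c1@5 c2@9, authorship ..11..22..
After op 4 (add_cursor(8)): buffer="zzgcffgcyu" (len 10), cursors c1@5 c3@8 c2@9, authorship ..11..22..
After op 5 (move_right): buffer="zzgcffgcyu" (len 10), cursors c1@6 c3@9 c2@10, authorship ..11..22..
After op 6 (add_cursor(0)): buffer="zzgcffgcyu" (len 10), cursors c4@0 c1@6 c3@9 c2@10, authorship ..11..22..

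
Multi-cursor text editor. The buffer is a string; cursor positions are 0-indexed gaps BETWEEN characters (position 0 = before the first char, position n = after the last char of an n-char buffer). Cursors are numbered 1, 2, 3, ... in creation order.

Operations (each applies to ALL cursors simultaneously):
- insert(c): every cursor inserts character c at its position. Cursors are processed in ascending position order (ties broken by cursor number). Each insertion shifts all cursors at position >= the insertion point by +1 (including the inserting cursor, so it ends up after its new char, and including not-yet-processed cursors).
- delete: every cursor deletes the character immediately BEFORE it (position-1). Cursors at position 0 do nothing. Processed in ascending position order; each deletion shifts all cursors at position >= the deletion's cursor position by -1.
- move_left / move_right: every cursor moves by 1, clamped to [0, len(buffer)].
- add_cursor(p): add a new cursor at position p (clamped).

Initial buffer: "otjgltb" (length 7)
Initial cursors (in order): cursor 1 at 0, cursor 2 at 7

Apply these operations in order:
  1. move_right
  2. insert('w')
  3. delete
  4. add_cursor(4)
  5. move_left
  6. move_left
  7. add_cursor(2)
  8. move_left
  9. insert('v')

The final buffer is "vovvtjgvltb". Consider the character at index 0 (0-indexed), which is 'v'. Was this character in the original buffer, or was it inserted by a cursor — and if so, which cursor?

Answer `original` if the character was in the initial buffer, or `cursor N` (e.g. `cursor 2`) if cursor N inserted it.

After op 1 (move_right): buffer="otjgltb" (len 7), cursors c1@1 c2@7, authorship .......
After op 2 (insert('w')): buffer="owtjgltbw" (len 9), cursors c1@2 c2@9, authorship .1......2
After op 3 (delete): buffer="otjgltb" (len 7), cursors c1@1 c2@7, authorship .......
After op 4 (add_cursor(4)): buffer="otjgltb" (len 7), cursors c1@1 c3@4 c2@7, authorship .......
After op 5 (move_left): buffer="otjgltb" (len 7), cursors c1@0 c3@3 c2@6, authorship .......
After op 6 (move_left): buffer="otjgltb" (len 7), cursors c1@0 c3@2 c2@5, authorship .......
After op 7 (add_cursor(2)): buffer="otjgltb" (len 7), cursors c1@0 c3@2 c4@2 c2@5, authorship .......
After op 8 (move_left): buffer="otjgltb" (len 7), cursors c1@0 c3@1 c4@1 c2@4, authorship .......
After op 9 (insert('v')): buffer="vovvtjgvltb" (len 11), cursors c1@1 c3@4 c4@4 c2@8, authorship 1.34...2...
Authorship (.=original, N=cursor N): 1 . 3 4 . . . 2 . . .
Index 0: author = 1

Answer: cursor 1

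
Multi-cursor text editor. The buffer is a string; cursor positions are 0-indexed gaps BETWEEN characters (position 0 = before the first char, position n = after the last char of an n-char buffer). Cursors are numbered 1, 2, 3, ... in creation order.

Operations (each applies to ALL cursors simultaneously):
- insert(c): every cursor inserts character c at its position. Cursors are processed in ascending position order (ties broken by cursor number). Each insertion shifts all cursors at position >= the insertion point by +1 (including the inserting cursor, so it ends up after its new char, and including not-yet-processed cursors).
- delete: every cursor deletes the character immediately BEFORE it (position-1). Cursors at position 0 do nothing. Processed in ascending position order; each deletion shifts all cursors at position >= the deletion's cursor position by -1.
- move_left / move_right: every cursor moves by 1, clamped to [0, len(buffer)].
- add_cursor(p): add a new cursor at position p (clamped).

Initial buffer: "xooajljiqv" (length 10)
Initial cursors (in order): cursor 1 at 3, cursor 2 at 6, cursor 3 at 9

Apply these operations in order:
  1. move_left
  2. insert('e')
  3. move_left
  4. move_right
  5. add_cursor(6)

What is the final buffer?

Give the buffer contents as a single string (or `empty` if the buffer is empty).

After op 1 (move_left): buffer="xooajljiqv" (len 10), cursors c1@2 c2@5 c3@8, authorship ..........
After op 2 (insert('e')): buffer="xoeoajeljieqv" (len 13), cursors c1@3 c2@7 c3@11, authorship ..1...2...3..
After op 3 (move_left): buffer="xoeoajeljieqv" (len 13), cursors c1@2 c2@6 c3@10, authorship ..1...2...3..
After op 4 (move_right): buffer="xoeoajeljieqv" (len 13), cursors c1@3 c2@7 c3@11, authorship ..1...2...3..
After op 5 (add_cursor(6)): buffer="xoeoajeljieqv" (len 13), cursors c1@3 c4@6 c2@7 c3@11, authorship ..1...2...3..

Answer: xoeoajeljieqv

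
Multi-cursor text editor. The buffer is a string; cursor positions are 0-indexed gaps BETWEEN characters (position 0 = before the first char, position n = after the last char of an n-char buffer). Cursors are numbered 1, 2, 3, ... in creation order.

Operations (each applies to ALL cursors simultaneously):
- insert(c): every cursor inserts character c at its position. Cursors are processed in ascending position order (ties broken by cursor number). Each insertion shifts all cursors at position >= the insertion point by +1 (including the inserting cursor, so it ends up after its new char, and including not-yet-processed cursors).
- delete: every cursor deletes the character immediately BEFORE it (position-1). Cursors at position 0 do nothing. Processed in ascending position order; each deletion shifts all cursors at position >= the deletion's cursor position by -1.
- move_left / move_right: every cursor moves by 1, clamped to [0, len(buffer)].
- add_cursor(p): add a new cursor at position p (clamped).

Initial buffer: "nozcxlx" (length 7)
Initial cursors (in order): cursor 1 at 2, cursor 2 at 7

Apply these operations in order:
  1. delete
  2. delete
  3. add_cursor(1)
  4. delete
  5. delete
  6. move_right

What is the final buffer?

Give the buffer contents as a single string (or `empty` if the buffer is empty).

Answer: empty

Derivation:
After op 1 (delete): buffer="nzcxl" (len 5), cursors c1@1 c2@5, authorship .....
After op 2 (delete): buffer="zcx" (len 3), cursors c1@0 c2@3, authorship ...
After op 3 (add_cursor(1)): buffer="zcx" (len 3), cursors c1@0 c3@1 c2@3, authorship ...
After op 4 (delete): buffer="c" (len 1), cursors c1@0 c3@0 c2@1, authorship .
After op 5 (delete): buffer="" (len 0), cursors c1@0 c2@0 c3@0, authorship 
After op 6 (move_right): buffer="" (len 0), cursors c1@0 c2@0 c3@0, authorship 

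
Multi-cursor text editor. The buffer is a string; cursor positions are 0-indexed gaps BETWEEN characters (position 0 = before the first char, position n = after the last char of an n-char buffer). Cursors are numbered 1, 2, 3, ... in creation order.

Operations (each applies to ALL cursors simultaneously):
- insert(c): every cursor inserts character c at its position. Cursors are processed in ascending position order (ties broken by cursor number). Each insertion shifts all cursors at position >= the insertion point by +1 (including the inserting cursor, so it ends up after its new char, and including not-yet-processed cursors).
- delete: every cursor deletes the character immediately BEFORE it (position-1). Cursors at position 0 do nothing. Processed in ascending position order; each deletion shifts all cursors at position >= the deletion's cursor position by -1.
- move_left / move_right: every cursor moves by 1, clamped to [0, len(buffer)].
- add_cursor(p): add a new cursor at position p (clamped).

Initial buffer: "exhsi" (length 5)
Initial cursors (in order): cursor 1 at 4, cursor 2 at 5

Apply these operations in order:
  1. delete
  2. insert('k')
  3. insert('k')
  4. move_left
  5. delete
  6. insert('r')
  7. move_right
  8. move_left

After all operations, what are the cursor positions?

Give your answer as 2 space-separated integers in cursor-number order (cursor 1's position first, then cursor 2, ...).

After op 1 (delete): buffer="exh" (len 3), cursors c1@3 c2@3, authorship ...
After op 2 (insert('k')): buffer="exhkk" (len 5), cursors c1@5 c2@5, authorship ...12
After op 3 (insert('k')): buffer="exhkkkk" (len 7), cursors c1@7 c2@7, authorship ...1212
After op 4 (move_left): buffer="exhkkkk" (len 7), cursors c1@6 c2@6, authorship ...1212
After op 5 (delete): buffer="exhkk" (len 5), cursors c1@4 c2@4, authorship ...12
After op 6 (insert('r')): buffer="exhkrrk" (len 7), cursors c1@6 c2@6, authorship ...1122
After op 7 (move_right): buffer="exhkrrk" (len 7), cursors c1@7 c2@7, authorship ...1122
After op 8 (move_left): buffer="exhkrrk" (len 7), cursors c1@6 c2@6, authorship ...1122

Answer: 6 6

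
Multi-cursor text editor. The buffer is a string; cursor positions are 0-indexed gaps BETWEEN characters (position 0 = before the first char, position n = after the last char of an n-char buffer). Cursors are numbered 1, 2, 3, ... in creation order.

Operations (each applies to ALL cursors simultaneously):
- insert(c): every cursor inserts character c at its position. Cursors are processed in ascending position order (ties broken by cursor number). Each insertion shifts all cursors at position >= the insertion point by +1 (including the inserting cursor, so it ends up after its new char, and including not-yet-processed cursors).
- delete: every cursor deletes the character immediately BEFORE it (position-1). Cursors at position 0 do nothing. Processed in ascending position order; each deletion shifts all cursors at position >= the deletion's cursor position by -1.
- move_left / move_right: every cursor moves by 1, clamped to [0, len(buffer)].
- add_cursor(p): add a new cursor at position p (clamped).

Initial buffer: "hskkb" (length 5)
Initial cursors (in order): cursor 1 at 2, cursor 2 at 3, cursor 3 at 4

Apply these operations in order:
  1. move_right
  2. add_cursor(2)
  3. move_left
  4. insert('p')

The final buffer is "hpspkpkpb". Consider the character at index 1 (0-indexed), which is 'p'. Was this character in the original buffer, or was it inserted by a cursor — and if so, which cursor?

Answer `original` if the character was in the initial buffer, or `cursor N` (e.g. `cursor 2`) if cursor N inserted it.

After op 1 (move_right): buffer="hskkb" (len 5), cursors c1@3 c2@4 c3@5, authorship .....
After op 2 (add_cursor(2)): buffer="hskkb" (len 5), cursors c4@2 c1@3 c2@4 c3@5, authorship .....
After op 3 (move_left): buffer="hskkb" (len 5), cursors c4@1 c1@2 c2@3 c3@4, authorship .....
After op 4 (insert('p')): buffer="hpspkpkpb" (len 9), cursors c4@2 c1@4 c2@6 c3@8, authorship .4.1.2.3.
Authorship (.=original, N=cursor N): . 4 . 1 . 2 . 3 .
Index 1: author = 4

Answer: cursor 4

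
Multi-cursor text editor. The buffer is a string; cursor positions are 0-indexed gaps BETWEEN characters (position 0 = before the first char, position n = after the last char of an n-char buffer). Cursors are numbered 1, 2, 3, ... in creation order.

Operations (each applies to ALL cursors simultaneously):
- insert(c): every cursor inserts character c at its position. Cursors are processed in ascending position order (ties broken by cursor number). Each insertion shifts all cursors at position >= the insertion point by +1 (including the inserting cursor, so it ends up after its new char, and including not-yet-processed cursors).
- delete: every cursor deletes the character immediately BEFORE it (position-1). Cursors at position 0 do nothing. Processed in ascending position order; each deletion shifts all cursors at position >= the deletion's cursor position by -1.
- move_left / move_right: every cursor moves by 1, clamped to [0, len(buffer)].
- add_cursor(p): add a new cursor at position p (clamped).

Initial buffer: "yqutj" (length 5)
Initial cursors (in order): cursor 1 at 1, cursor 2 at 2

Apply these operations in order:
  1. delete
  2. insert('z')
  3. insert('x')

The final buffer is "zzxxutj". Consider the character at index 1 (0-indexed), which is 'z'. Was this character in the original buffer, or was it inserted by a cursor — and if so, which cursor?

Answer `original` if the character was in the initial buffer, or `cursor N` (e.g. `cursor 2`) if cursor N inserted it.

After op 1 (delete): buffer="utj" (len 3), cursors c1@0 c2@0, authorship ...
After op 2 (insert('z')): buffer="zzutj" (len 5), cursors c1@2 c2@2, authorship 12...
After op 3 (insert('x')): buffer="zzxxutj" (len 7), cursors c1@4 c2@4, authorship 1212...
Authorship (.=original, N=cursor N): 1 2 1 2 . . .
Index 1: author = 2

Answer: cursor 2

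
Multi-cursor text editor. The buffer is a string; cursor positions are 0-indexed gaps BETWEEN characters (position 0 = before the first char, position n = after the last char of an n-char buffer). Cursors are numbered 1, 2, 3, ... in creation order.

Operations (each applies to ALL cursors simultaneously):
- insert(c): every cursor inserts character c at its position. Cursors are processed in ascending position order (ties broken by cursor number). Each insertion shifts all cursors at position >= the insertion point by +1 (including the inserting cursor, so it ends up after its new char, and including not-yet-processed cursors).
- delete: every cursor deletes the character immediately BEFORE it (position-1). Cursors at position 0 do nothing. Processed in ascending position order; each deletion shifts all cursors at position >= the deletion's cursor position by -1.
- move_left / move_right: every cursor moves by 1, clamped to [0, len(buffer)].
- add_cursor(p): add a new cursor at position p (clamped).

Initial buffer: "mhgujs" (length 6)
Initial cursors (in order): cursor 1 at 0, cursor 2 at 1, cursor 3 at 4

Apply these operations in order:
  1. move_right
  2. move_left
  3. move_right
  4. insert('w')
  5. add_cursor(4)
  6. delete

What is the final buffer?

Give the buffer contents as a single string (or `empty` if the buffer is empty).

After op 1 (move_right): buffer="mhgujs" (len 6), cursors c1@1 c2@2 c3@5, authorship ......
After op 2 (move_left): buffer="mhgujs" (len 6), cursors c1@0 c2@1 c3@4, authorship ......
After op 3 (move_right): buffer="mhgujs" (len 6), cursors c1@1 c2@2 c3@5, authorship ......
After op 4 (insert('w')): buffer="mwhwgujws" (len 9), cursors c1@2 c2@4 c3@8, authorship .1.2...3.
After op 5 (add_cursor(4)): buffer="mwhwgujws" (len 9), cursors c1@2 c2@4 c4@4 c3@8, authorship .1.2...3.
After op 6 (delete): buffer="mgujs" (len 5), cursors c1@1 c2@1 c4@1 c3@4, authorship .....

Answer: mgujs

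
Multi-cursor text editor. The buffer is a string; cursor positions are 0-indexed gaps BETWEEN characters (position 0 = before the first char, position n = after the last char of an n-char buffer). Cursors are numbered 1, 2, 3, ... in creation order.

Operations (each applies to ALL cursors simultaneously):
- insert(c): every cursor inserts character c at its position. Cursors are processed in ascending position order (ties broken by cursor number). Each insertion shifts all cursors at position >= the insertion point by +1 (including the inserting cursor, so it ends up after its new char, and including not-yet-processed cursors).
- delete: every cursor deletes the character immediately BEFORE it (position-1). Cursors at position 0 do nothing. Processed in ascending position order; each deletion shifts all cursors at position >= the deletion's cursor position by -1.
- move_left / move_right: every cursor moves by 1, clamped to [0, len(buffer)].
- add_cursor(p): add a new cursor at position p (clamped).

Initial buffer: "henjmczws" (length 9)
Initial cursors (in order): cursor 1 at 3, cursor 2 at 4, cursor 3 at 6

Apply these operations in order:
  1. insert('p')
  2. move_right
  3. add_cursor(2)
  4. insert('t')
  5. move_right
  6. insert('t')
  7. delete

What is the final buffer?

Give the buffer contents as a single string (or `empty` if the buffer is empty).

After op 1 (insert('p')): buffer="henpjpmcpzws" (len 12), cursors c1@4 c2@6 c3@9, authorship ...1.2..3...
After op 2 (move_right): buffer="henpjpmcpzws" (len 12), cursors c1@5 c2@7 c3@10, authorship ...1.2..3...
After op 3 (add_cursor(2)): buffer="henpjpmcpzws" (len 12), cursors c4@2 c1@5 c2@7 c3@10, authorship ...1.2..3...
After op 4 (insert('t')): buffer="hetnpjtpmtcpztws" (len 16), cursors c4@3 c1@7 c2@10 c3@14, authorship ..4.1.12.2.3.3..
After op 5 (move_right): buffer="hetnpjtpmtcpztws" (len 16), cursors c4@4 c1@8 c2@11 c3@15, authorship ..4.1.12.2.3.3..
After op 6 (insert('t')): buffer="hetntpjtptmtctpztwts" (len 20), cursors c4@5 c1@10 c2@14 c3@19, authorship ..4.41.121.2.23.3.3.
After op 7 (delete): buffer="hetnpjtpmtcpztws" (len 16), cursors c4@4 c1@8 c2@11 c3@15, authorship ..4.1.12.2.3.3..

Answer: hetnpjtpmtcpztws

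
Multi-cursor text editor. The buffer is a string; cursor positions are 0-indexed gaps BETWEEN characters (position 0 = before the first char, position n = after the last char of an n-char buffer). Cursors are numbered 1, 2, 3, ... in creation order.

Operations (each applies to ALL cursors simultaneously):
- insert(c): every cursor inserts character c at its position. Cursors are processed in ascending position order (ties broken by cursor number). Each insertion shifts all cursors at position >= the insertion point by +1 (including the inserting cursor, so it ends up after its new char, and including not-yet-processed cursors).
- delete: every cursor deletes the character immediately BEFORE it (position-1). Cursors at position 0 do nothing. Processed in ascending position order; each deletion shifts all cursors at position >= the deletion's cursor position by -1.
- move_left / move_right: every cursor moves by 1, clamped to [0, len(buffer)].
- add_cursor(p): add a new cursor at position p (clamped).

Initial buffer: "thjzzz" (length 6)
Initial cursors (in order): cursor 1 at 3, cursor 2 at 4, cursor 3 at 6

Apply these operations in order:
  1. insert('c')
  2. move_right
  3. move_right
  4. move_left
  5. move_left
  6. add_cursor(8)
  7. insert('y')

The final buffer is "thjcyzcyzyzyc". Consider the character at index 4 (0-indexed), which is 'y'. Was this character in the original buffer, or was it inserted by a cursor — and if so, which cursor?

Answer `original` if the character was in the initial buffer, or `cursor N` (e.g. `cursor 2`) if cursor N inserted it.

After op 1 (insert('c')): buffer="thjczczzc" (len 9), cursors c1@4 c2@6 c3@9, authorship ...1.2..3
After op 2 (move_right): buffer="thjczczzc" (len 9), cursors c1@5 c2@7 c3@9, authorship ...1.2..3
After op 3 (move_right): buffer="thjczczzc" (len 9), cursors c1@6 c2@8 c3@9, authorship ...1.2..3
After op 4 (move_left): buffer="thjczczzc" (len 9), cursors c1@5 c2@7 c3@8, authorship ...1.2..3
After op 5 (move_left): buffer="thjczczzc" (len 9), cursors c1@4 c2@6 c3@7, authorship ...1.2..3
After op 6 (add_cursor(8)): buffer="thjczczzc" (len 9), cursors c1@4 c2@6 c3@7 c4@8, authorship ...1.2..3
After op 7 (insert('y')): buffer="thjcyzcyzyzyc" (len 13), cursors c1@5 c2@8 c3@10 c4@12, authorship ...11.22.3.43
Authorship (.=original, N=cursor N): . . . 1 1 . 2 2 . 3 . 4 3
Index 4: author = 1

Answer: cursor 1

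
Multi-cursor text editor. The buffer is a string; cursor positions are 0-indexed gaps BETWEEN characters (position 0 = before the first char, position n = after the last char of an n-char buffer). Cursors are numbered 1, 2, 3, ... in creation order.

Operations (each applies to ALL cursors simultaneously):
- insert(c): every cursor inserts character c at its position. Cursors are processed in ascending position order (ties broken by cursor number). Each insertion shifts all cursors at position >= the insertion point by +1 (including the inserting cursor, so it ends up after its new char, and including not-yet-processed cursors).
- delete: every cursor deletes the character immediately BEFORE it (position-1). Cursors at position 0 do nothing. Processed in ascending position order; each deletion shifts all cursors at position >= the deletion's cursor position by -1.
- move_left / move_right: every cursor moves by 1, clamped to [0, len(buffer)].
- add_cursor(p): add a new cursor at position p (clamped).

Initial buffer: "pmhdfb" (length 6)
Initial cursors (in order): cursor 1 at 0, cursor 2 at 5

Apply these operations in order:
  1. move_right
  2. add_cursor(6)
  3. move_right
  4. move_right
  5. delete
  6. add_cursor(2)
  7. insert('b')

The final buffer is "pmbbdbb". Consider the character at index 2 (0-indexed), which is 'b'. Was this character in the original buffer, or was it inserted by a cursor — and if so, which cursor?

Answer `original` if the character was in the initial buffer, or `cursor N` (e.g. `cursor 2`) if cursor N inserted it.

After op 1 (move_right): buffer="pmhdfb" (len 6), cursors c1@1 c2@6, authorship ......
After op 2 (add_cursor(6)): buffer="pmhdfb" (len 6), cursors c1@1 c2@6 c3@6, authorship ......
After op 3 (move_right): buffer="pmhdfb" (len 6), cursors c1@2 c2@6 c3@6, authorship ......
After op 4 (move_right): buffer="pmhdfb" (len 6), cursors c1@3 c2@6 c3@6, authorship ......
After op 5 (delete): buffer="pmd" (len 3), cursors c1@2 c2@3 c3@3, authorship ...
After op 6 (add_cursor(2)): buffer="pmd" (len 3), cursors c1@2 c4@2 c2@3 c3@3, authorship ...
After op 7 (insert('b')): buffer="pmbbdbb" (len 7), cursors c1@4 c4@4 c2@7 c3@7, authorship ..14.23
Authorship (.=original, N=cursor N): . . 1 4 . 2 3
Index 2: author = 1

Answer: cursor 1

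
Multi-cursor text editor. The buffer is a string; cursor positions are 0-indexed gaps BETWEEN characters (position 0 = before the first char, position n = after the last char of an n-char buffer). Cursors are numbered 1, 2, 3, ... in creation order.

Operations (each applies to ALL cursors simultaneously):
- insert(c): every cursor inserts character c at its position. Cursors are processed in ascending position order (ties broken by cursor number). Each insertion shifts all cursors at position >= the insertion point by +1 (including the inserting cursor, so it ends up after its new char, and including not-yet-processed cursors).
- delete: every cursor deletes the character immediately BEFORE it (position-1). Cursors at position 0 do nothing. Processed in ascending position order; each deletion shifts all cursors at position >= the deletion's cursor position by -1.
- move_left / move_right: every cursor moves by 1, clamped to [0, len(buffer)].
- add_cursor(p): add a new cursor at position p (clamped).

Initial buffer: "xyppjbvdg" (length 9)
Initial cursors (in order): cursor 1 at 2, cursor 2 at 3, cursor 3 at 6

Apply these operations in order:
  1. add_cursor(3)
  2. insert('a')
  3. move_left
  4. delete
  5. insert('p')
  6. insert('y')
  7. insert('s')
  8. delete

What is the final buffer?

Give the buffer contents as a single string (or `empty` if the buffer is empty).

Answer: xpyappyyapjpyavdg

Derivation:
After op 1 (add_cursor(3)): buffer="xyppjbvdg" (len 9), cursors c1@2 c2@3 c4@3 c3@6, authorship .........
After op 2 (insert('a')): buffer="xyapaapjbavdg" (len 13), cursors c1@3 c2@6 c4@6 c3@10, authorship ..1.24...3...
After op 3 (move_left): buffer="xyapaapjbavdg" (len 13), cursors c1@2 c2@5 c4@5 c3@9, authorship ..1.24...3...
After op 4 (delete): buffer="xaapjavdg" (len 9), cursors c1@1 c2@2 c4@2 c3@5, authorship .14..3...
After op 5 (insert('p')): buffer="xpappapjpavdg" (len 13), cursors c1@2 c2@5 c4@5 c3@9, authorship .11244..33...
After op 6 (insert('y')): buffer="xpyappyyapjpyavdg" (len 17), cursors c1@3 c2@8 c4@8 c3@13, authorship .11124244..333...
After op 7 (insert('s')): buffer="xpysappyyssapjpysavdg" (len 21), cursors c1@4 c2@11 c4@11 c3@17, authorship .11112424244..3333...
After op 8 (delete): buffer="xpyappyyapjpyavdg" (len 17), cursors c1@3 c2@8 c4@8 c3@13, authorship .11124244..333...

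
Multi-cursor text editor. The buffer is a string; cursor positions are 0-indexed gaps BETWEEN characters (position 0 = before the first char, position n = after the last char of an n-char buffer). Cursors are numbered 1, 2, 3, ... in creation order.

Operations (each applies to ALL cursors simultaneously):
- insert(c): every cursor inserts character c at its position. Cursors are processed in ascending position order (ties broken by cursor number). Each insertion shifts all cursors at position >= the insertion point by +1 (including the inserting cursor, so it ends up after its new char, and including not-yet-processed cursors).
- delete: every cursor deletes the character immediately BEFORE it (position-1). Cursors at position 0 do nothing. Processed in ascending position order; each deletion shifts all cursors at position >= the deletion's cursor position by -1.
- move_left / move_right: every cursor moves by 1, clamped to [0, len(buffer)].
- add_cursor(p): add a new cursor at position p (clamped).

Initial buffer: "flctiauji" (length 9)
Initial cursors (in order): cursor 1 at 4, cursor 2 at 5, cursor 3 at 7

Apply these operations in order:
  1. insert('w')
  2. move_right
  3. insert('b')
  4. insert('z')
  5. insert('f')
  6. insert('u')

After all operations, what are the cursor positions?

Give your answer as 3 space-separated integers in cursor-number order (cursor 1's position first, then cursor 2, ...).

After op 1 (insert('w')): buffer="flctwiwauwji" (len 12), cursors c1@5 c2@7 c3@10, authorship ....1.2..3..
After op 2 (move_right): buffer="flctwiwauwji" (len 12), cursors c1@6 c2@8 c3@11, authorship ....1.2..3..
After op 3 (insert('b')): buffer="flctwibwabuwjbi" (len 15), cursors c1@7 c2@10 c3@14, authorship ....1.12.2.3.3.
After op 4 (insert('z')): buffer="flctwibzwabzuwjbzi" (len 18), cursors c1@8 c2@12 c3@17, authorship ....1.112.22.3.33.
After op 5 (insert('f')): buffer="flctwibzfwabzfuwjbzfi" (len 21), cursors c1@9 c2@14 c3@20, authorship ....1.1112.222.3.333.
After op 6 (insert('u')): buffer="flctwibzfuwabzfuuwjbzfui" (len 24), cursors c1@10 c2@16 c3@23, authorship ....1.11112.2222.3.3333.

Answer: 10 16 23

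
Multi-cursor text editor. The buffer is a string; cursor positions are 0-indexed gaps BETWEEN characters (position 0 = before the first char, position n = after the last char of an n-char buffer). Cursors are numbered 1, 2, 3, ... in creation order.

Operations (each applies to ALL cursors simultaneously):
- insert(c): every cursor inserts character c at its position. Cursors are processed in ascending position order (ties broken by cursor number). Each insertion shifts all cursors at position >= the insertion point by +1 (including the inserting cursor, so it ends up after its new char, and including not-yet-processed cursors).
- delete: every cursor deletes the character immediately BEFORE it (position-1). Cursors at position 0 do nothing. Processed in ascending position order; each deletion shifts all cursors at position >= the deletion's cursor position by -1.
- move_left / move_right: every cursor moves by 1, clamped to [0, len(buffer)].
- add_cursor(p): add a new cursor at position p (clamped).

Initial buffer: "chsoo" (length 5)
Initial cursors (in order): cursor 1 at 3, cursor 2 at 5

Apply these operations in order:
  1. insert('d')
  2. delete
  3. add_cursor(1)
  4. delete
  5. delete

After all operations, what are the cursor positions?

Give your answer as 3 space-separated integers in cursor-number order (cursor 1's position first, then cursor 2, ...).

Answer: 0 0 0

Derivation:
After op 1 (insert('d')): buffer="chsdood" (len 7), cursors c1@4 c2@7, authorship ...1..2
After op 2 (delete): buffer="chsoo" (len 5), cursors c1@3 c2@5, authorship .....
After op 3 (add_cursor(1)): buffer="chsoo" (len 5), cursors c3@1 c1@3 c2@5, authorship .....
After op 4 (delete): buffer="ho" (len 2), cursors c3@0 c1@1 c2@2, authorship ..
After op 5 (delete): buffer="" (len 0), cursors c1@0 c2@0 c3@0, authorship 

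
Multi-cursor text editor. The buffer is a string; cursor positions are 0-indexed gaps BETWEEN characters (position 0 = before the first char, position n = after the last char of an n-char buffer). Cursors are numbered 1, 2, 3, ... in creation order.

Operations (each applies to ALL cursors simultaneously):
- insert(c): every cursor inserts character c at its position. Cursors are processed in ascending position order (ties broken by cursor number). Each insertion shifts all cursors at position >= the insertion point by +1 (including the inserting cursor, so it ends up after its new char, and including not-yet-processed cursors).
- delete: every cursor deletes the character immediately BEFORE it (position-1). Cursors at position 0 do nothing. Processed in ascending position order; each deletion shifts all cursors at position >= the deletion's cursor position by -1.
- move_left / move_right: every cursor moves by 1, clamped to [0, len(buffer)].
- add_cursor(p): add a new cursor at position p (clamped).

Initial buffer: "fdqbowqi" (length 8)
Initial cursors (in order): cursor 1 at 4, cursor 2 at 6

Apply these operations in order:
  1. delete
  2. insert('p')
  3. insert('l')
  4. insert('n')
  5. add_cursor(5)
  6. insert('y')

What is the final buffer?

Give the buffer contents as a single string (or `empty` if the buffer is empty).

After op 1 (delete): buffer="fdqoqi" (len 6), cursors c1@3 c2@4, authorship ......
After op 2 (insert('p')): buffer="fdqpopqi" (len 8), cursors c1@4 c2@6, authorship ...1.2..
After op 3 (insert('l')): buffer="fdqploplqi" (len 10), cursors c1@5 c2@8, authorship ...11.22..
After op 4 (insert('n')): buffer="fdqplnoplnqi" (len 12), cursors c1@6 c2@10, authorship ...111.222..
After op 5 (add_cursor(5)): buffer="fdqplnoplnqi" (len 12), cursors c3@5 c1@6 c2@10, authorship ...111.222..
After op 6 (insert('y')): buffer="fdqplynyoplnyqi" (len 15), cursors c3@6 c1@8 c2@13, authorship ...11311.2222..

Answer: fdqplynyoplnyqi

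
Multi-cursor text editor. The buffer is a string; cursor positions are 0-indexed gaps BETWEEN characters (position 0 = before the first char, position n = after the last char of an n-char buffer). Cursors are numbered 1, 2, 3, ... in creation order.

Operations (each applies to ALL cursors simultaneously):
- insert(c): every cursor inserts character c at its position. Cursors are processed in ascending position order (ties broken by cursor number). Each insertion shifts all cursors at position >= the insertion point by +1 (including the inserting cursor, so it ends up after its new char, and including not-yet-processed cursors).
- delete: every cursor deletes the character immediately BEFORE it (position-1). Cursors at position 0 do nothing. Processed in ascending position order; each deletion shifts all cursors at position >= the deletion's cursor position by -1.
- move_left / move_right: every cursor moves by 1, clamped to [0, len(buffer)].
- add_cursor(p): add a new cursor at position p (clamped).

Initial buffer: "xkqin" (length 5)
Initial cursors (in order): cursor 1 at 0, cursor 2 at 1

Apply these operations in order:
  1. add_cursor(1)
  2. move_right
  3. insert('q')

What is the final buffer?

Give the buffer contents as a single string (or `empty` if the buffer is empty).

After op 1 (add_cursor(1)): buffer="xkqin" (len 5), cursors c1@0 c2@1 c3@1, authorship .....
After op 2 (move_right): buffer="xkqin" (len 5), cursors c1@1 c2@2 c3@2, authorship .....
After op 3 (insert('q')): buffer="xqkqqqin" (len 8), cursors c1@2 c2@5 c3@5, authorship .1.23...

Answer: xqkqqqin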